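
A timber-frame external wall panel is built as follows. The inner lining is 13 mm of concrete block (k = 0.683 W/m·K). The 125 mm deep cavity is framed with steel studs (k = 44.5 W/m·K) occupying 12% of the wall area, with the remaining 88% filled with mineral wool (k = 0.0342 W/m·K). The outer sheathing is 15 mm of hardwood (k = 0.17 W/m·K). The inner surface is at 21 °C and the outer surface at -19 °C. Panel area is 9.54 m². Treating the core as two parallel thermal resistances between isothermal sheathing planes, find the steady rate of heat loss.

Q ≈ 2920 W

Sheathing layers in series; stud and cavity paths in parallel between them.
R_inner = 0.013/(0.683×9.54) = 0.001995 K/W
R_stud  = 0.125/(44.5×0.12×9.54) = 0.002454 K/W
R_cav   = 0.125/(0.0342×0.88×9.54) = 0.4354 K/W
1/R_core = 1/R_stud + 1/R_cav → R_core = 0.00244 K/W
R_outer = 0.015/(0.17×9.54) = 0.009249 K/W
R_total = 0.01368 K/W
Q = ΔT/R_total = 40/0.01368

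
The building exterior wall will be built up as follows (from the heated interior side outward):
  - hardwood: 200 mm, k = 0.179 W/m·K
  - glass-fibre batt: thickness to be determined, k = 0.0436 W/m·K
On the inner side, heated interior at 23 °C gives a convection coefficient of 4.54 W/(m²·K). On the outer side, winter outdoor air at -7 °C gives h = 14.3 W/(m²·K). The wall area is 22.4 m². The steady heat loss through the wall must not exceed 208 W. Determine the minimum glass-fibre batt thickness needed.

Thermal resistances in series:
R_inner film = 1/(h_i·A) = 1/(4.54×22.4) = 0.009833 K/W
R_hardwood = L/(kA) = 0.2/(0.179×22.4) = 0.04988 K/W
R_outer film = 1/(h_o·A) = 1/(14.3×22.4) = 0.003122 K/W
Sum of the known resistances R_other = 0.06284 K/W
Required total resistance R_tot = ΔT/Q_allow = 30/208 = 0.1442 K/W
R_glass-fibre batt = R_tot − R_other = 0.0814 K/W
L = R·k·A = 0.0814×0.0436×22.4

L ≈ 79.5 mm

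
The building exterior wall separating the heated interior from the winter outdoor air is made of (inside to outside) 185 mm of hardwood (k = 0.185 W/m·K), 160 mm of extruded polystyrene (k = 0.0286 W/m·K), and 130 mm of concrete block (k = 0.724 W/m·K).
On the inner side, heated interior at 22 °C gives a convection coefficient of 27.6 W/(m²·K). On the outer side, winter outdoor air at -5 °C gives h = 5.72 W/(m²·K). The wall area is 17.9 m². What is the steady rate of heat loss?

Q ≈ 69.2 W

Series thermal resistances:
R_inner film = 1/(h_i·A) = 1/(27.6×17.9) = 0.002024 K/W
R_hardwood = L/(kA) = 0.185/(0.185×17.9) = 0.05587 K/W
R_extruded polystyrene = L/(kA) = 0.16/(0.0286×17.9) = 0.3125 K/W
R_concrete block = L/(kA) = 0.13/(0.724×17.9) = 0.01003 K/W
R_outer film = 1/(h_o·A) = 1/(5.72×17.9) = 0.009767 K/W
R_total = 0.3902 K/W
Q = ΔT / R_total = 27 / 0.3902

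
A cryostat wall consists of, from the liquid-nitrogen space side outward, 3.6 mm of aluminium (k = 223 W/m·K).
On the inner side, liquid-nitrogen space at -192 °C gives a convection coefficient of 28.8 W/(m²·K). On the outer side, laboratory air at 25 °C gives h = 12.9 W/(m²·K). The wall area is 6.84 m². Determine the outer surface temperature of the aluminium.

Thermal resistances in series:
R_inner film = 1/(h_i·A) = 1/(28.8×6.84) = 0.005076 K/W
R_aluminium = L/(kA) = 0.0036/(223×6.84) = 2.36×10^-6 K/W
R_outer film = 1/(h_o·A) = 1/(12.9×6.84) = 0.01133 K/W
R_total = 0.01641 K/W;  Q = ΔT/R_total = 217/0.01641 = 13220 W
T_interface = T_inner + Q·ΣR(inner→interface) = -192 + 13200×0.005079

T ≈ -125 °C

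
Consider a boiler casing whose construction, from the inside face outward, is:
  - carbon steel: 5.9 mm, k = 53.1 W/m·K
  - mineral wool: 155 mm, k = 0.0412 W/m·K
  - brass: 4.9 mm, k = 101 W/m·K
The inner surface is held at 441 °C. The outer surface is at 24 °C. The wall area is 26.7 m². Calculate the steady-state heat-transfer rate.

Q ≈ 2960 W

Using the resistance-network approach (series):
R_carbon steel = L/(kA) = 0.0059/(53.1×26.7) = 4.161×10^-6 K/W
R_mineral wool = L/(kA) = 0.155/(0.0412×26.7) = 0.1409 K/W
R_brass = L/(kA) = 0.0049/(101×26.7) = 1.817×10^-6 K/W
R_total = 0.1409 K/W
Q = ΔT / R_total = 417 / 0.1409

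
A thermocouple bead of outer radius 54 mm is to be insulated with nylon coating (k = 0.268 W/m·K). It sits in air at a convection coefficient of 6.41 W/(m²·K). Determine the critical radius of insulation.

r_cr ≈ 83.6 mm

For a sphere r_cr = 2k/h = 2×0.268/6.41
r_cr = 83.6 mm; since the bare radius (54 mm) is below r_cr, adding a thin layer of insulation will *increase* heat loss.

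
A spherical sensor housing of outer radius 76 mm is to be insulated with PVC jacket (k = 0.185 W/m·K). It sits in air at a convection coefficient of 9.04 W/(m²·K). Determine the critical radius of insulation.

r_cr ≈ 40.9 mm

For a sphere r_cr = 2k/h = 2×0.185/9.04
r_cr = 40.9 mm; since the bare radius (76 mm) is above r_cr, any added insulation will reduce heat loss.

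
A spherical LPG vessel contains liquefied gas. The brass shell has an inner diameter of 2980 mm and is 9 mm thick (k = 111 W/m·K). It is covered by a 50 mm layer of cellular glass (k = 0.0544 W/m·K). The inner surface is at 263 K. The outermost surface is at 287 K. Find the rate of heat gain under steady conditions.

Q ≈ 762 W

Radial (spherical) resistances in series:
R_brass shell = (1/1.49 − 1/1.499)/(4π×111) = 2.889×10^-6 K/W
R_cellular glass = (1/1.499 − 1/1.549)/(4π×0.0544) = 0.0315 K/W
R_total = 0.0315 K/W
Q = ΔT/R_total = 24/0.0315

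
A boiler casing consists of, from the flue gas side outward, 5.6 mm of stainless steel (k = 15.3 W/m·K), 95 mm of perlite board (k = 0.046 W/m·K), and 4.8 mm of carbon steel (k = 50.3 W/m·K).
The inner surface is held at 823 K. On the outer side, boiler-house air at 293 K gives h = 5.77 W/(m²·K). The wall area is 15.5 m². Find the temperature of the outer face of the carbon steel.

T ≈ 334 K

Using the resistance-network approach (series):
R_stainless steel = L/(kA) = 0.0056/(15.3×15.5) = 2.361×10^-5 K/W
R_perlite board = L/(kA) = 0.095/(0.046×15.5) = 0.1332 K/W
R_carbon steel = L/(kA) = 0.0048/(50.3×15.5) = 6.157×10^-6 K/W
R_outer film = 1/(h_o·A) = 1/(5.77×15.5) = 0.01118 K/W
R_total = 0.1445 K/W;  Q = ΔT/R_total = 530/0.1445 = 3669 W
T_interface = T_inner − Q·ΣR(inner→interface) = 823 − 3670×0.1333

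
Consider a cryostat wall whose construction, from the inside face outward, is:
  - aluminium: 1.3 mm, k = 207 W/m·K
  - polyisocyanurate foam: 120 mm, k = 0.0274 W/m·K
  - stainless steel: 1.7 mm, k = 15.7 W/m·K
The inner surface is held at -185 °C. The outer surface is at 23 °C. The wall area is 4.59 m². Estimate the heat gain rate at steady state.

Treating each layer as a thermal resistance in series:
R_aluminium = L/(kA) = 0.0013/(207×4.59) = 1.368×10^-6 K/W
R_polyisocyanurate foam = L/(kA) = 0.12/(0.0274×4.59) = 0.9542 K/W
R_stainless steel = L/(kA) = 0.0017/(15.7×4.59) = 2.359×10^-5 K/W
R_total = 0.9542 K/W
Q = ΔT / R_total = 208 / 0.9542

Q ≈ 218 W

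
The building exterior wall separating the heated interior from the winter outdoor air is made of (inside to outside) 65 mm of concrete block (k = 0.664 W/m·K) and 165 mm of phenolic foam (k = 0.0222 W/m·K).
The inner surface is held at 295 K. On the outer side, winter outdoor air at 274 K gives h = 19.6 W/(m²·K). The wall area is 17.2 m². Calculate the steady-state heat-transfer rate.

Treating each layer as a thermal resistance in series:
R_concrete block = L/(kA) = 0.065/(0.664×17.2) = 0.005691 K/W
R_phenolic foam = L/(kA) = 0.165/(0.0222×17.2) = 0.4321 K/W
R_outer film = 1/(h_o·A) = 1/(19.6×17.2) = 0.002966 K/W
R_total = 0.4408 K/W
Q = ΔT / R_total = 21 / 0.4408

Q ≈ 47.6 W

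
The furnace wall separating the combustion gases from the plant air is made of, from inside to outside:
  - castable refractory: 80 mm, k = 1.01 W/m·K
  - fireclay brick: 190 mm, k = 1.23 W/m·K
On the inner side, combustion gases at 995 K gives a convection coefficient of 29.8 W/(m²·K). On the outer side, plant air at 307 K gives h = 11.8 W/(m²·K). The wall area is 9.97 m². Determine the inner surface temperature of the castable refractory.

Treating each layer as a thermal resistance in series:
R_inner film = 1/(h_i·A) = 1/(29.8×9.97) = 0.003366 K/W
R_castable refractory = L/(kA) = 0.08/(1.01×9.97) = 0.007945 K/W
R_fireclay brick = L/(kA) = 0.19/(1.23×9.97) = 0.01549 K/W
R_outer film = 1/(h_o·A) = 1/(11.8×9.97) = 0.0085 K/W
R_total = 0.0353 K/W;  Q = ΔT/R_total = 688/0.0353 = 19490 W
T_interface = T_inner − Q·ΣR(inner→interface) = 995 − 19500×0.003366

T ≈ 929 K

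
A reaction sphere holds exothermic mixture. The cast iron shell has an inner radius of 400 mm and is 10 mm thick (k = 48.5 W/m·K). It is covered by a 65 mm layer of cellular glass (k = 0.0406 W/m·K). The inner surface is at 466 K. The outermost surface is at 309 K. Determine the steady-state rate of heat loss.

Q ≈ 240 W

Radial (spherical) resistances in series:
R_cast iron shell = (1/0.4 − 1/0.41)/(4π×48.5) = 1×10^-4 K/W
R_cellular glass = (1/0.41 − 1/0.475)/(4π×0.0406) = 0.6542 K/W
R_total = 0.6543 K/W
Q = ΔT/R_total = 157/0.6543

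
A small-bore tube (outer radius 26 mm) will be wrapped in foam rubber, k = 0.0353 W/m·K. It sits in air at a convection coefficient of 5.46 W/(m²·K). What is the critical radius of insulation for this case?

r_cr ≈ 6.47 mm

For a cylinder r_cr = k/h = 0.0353/5.46
r_cr = 6.47 mm; since the bare radius (26 mm) is above r_cr, any added insulation will reduce heat loss.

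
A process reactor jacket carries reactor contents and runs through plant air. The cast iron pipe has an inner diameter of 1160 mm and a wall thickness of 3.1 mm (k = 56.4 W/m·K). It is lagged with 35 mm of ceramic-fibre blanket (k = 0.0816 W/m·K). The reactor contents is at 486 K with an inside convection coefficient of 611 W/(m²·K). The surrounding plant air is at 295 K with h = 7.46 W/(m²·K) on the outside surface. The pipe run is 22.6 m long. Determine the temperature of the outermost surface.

Radial resistances (cylindrical: R_cond = ln(r_o/r_i)/(2πkL), R_conv = 1/(h·2πrL)):
R_inner film = 1/(h_i·2πr₁L) = 1/(611×2π×0.58×22.6) = 1.987×10^-5 K/W
R_cast iron pipe wall = ln(583.1/580)/(2π×56.4×22.6) = 6.656×10^-7 K/W
R_ceramic-fibre blanket = ln(618.1/583.1)/(2π×0.0816×22.6) = 0.005031 K/W
R_outer film = 1/(h_o·2πr_oL) = 1/(7.46×2π×0.6181×22.6) = 0.001527 K/W
R_total = 0.006578 K/W
Q = ΔT/R_total = 191/0.006578
Q = 29000 W
T_interface = T_inner − Q·ΣR(inner→interface) = 486 − 29000×0.005051

T ≈ 339 K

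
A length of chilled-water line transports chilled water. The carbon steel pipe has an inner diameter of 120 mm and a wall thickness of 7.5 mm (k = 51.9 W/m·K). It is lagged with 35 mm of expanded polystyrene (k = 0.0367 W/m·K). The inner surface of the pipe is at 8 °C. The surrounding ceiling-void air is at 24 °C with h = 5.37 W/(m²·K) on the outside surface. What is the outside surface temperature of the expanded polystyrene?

T ≈ 21.8 °C

Treating each annulus and film as a series resistance:
R_carbon steel pipe wall = ln(67.5/60)/(2π×51.9×1) = 3.612×10^-4 K/W
R_expanded polystyrene = ln(102.5/67.5)/(2π×0.0367×1) = 1.812 K/W
R_outer film = 1/(h_o·2πr_oL) = 1/(5.37×2π×0.1025×1) = 0.2891 K/W
R_total = 2.101 K/W
Q = ΔT/R_total = 16/2.101
Q = 7.62 W/m
T_interface = T_inner + Q·ΣR(inner→interface) = 8 + 7.62×1.812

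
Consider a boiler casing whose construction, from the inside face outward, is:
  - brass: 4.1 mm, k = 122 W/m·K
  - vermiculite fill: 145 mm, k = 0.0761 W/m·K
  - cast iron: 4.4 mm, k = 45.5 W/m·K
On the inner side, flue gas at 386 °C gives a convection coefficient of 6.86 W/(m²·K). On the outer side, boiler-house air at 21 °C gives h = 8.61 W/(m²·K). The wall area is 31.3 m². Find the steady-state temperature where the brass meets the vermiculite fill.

Series thermal resistances:
R_inner film = 1/(h_i·A) = 1/(6.86×31.3) = 0.004657 K/W
R_brass = L/(kA) = 0.0041/(122×31.3) = 1.074×10^-6 K/W
R_vermiculite fill = L/(kA) = 0.145/(0.0761×31.3) = 0.06088 K/W
R_cast iron = L/(kA) = 0.0044/(45.5×31.3) = 3.09×10^-6 K/W
R_outer film = 1/(h_o·A) = 1/(8.61×31.3) = 0.003711 K/W
R_total = 0.06925 K/W;  Q = ΔT/R_total = 365/0.06925 = 5271 W
T_interface = T_inner − Q·ΣR(inner→interface) = 386 − 5270×0.004658

T ≈ 361 °C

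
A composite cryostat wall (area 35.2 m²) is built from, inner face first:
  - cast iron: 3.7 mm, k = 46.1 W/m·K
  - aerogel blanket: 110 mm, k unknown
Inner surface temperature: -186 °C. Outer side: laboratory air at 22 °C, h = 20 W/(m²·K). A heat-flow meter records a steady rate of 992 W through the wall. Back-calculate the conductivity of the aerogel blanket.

k ≈ 0.015 W/(m·K)

Model the wall as resistances in series:
R_cast iron = L/(kA) = 0.0037/(46.1×35.2) = 2.28×10^-6 K/W
R_outer film = 1/(h_o·A) = 1/(20×35.2) = 0.00142 K/W
Sum of known resistances R_other = 0.001423 K/W
Total R = ΔT/Q = 208/992 = 0.2097 K/W
R_aerogel blanket = R_total − R_other = 0.2083 K/W
k = L/(R·A) = 0.11/(0.2083×35.2)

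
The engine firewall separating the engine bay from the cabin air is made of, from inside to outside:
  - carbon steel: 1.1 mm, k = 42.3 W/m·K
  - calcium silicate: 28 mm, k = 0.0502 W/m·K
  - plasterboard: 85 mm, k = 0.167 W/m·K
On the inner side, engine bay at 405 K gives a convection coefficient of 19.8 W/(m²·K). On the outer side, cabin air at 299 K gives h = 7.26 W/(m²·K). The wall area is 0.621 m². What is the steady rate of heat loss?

Treating each layer as a thermal resistance in series:
R_inner film = 1/(h_i·A) = 1/(19.8×0.621) = 0.08133 K/W
R_carbon steel = L/(kA) = 0.0011/(42.3×0.621) = 4.188×10^-5 K/W
R_calcium silicate = L/(kA) = 0.028/(0.0502×0.621) = 0.8982 K/W
R_plasterboard = L/(kA) = 0.085/(0.167×0.621) = 0.8196 K/W
R_outer film = 1/(h_o·A) = 1/(7.26×0.621) = 0.2218 K/W
R_total = 2.021 K/W
Q = ΔT / R_total = 106 / 2.021

Q ≈ 52.5 W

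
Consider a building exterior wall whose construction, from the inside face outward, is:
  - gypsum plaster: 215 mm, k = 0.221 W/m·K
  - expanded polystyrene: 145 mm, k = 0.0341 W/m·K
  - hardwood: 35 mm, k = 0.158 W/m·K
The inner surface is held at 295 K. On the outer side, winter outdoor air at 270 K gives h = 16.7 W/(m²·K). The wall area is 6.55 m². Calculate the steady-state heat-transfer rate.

Model the wall as resistances in series:
R_gypsum plaster = L/(kA) = 0.215/(0.221×6.55) = 0.1485 K/W
R_expanded polystyrene = L/(kA) = 0.145/(0.0341×6.55) = 0.6492 K/W
R_hardwood = L/(kA) = 0.035/(0.158×6.55) = 0.03382 K/W
R_outer film = 1/(h_o·A) = 1/(16.7×6.55) = 0.009142 K/W
R_total = 0.8407 K/W
Q = ΔT / R_total = 25 / 0.8407

Q ≈ 29.7 W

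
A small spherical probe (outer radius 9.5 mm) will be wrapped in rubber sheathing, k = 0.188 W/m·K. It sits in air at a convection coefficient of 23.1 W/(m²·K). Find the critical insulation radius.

r_cr ≈ 16.3 mm

For a sphere r_cr = 2k/h = 2×0.188/23.1
r_cr = 16.3 mm; since the bare radius (9.5 mm) is below r_cr, adding a thin layer of insulation will *increase* heat loss.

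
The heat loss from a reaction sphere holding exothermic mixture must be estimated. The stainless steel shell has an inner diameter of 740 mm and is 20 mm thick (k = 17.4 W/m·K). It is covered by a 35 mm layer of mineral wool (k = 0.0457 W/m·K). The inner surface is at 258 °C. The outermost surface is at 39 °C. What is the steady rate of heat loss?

Radial (spherical) resistances in series:
R_stainless steel shell = (1/0.37 − 1/0.39)/(4π×17.4) = 6.339×10^-4 K/W
R_mineral wool = (1/0.39 − 1/0.425)/(4π×0.0457) = 0.3677 K/W
R_total = 0.3683 K/W
Q = ΔT/R_total = 219/0.3683

Q ≈ 595 W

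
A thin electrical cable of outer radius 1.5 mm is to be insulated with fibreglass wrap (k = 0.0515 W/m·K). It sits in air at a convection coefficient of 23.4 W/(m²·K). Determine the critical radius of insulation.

For a cylinder r_cr = k/h = 0.0515/23.4
r_cr = 2.2 mm; since the bare radius (1.5 mm) is below r_cr, adding a thin layer of insulation will *increase* heat loss.

r_cr ≈ 2.2 mm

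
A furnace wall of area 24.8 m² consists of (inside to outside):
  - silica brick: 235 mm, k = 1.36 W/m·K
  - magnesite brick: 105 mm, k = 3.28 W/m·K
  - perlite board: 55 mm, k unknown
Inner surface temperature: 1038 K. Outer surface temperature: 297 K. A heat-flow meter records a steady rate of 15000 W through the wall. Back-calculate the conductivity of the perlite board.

k ≈ 0.0539 W/(m·K)

Treating each layer as a thermal resistance in series:
R_silica brick = L/(kA) = 0.235/(1.36×24.8) = 0.006968 K/W
R_magnesite brick = L/(kA) = 0.105/(3.28×24.8) = 0.001291 K/W
Sum of known resistances R_other = 0.008258 K/W
Total R = ΔT/Q = 741/15000 = 0.0494 K/W
R_perlite board = R_total − R_other = 0.04114 K/W
k = L/(R·A) = 0.055/(0.04114×24.8)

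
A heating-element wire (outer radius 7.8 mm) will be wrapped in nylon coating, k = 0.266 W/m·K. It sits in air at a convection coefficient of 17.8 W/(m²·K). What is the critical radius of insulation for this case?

r_cr ≈ 14.9 mm

For a cylinder r_cr = k/h = 0.266/17.8
r_cr = 14.9 mm; since the bare radius (7.8 mm) is below r_cr, adding a thin layer of insulation will *increase* heat loss.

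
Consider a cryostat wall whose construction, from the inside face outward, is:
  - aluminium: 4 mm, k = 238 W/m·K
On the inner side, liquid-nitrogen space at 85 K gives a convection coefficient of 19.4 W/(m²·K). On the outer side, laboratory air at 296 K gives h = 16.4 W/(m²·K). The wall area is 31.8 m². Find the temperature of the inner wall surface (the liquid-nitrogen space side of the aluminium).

T ≈ 182 K

Model the wall as resistances in series:
R_inner film = 1/(h_i·A) = 1/(19.4×31.8) = 0.001621 K/W
R_aluminium = L/(kA) = 0.004/(238×31.8) = 5.285×10^-7 K/W
R_outer film = 1/(h_o·A) = 1/(16.4×31.8) = 0.001917 K/W
R_total = 0.003539 K/W;  Q = ΔT/R_total = 211/0.003539 = 59620 W
T_interface = T_inner + Q·ΣR(inner→interface) = 85 + 59600×0.001621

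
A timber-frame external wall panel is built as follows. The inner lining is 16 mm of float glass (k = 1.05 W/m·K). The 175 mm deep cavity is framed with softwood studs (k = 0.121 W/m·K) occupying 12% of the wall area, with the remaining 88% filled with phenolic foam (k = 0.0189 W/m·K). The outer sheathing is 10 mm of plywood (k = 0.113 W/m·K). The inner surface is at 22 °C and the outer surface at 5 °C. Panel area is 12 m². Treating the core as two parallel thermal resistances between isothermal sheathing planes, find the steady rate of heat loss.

Sheathing layers in series; stud and cavity paths in parallel between them.
R_inner = 0.016/(1.05×12) = 0.00127 K/W
R_stud  = 0.175/(0.121×0.12×12) = 1.004 K/W
R_cav   = 0.175/(0.0189×0.88×12) = 0.8768 K/W
1/R_core = 1/R_stud + 1/R_cav → R_core = 0.4681 K/W
R_outer = 0.01/(0.113×12) = 0.007375 K/W
R_total = 0.4768 K/W
Q = ΔT/R_total = 17/0.4768

Q ≈ 35.7 W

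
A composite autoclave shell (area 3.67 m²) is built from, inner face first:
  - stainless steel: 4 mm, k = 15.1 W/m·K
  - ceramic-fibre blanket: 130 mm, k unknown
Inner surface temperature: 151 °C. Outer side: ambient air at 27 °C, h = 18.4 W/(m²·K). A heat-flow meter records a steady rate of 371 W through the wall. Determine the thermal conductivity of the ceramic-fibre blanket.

k ≈ 0.111 W/(m·K)

Treating each layer as a thermal resistance in series:
R_stainless steel = L/(kA) = 0.004/(15.1×3.67) = 7.218×10^-5 K/W
R_outer film = 1/(h_o·A) = 1/(18.4×3.67) = 0.01481 K/W
Sum of known resistances R_other = 0.01488 K/W
Total R = ΔT/Q = 124/371 = 0.3342 K/W
R_ceramic-fibre blanket = R_total − R_other = 0.3194 K/W
k = L/(R·A) = 0.13/(0.3194×3.67)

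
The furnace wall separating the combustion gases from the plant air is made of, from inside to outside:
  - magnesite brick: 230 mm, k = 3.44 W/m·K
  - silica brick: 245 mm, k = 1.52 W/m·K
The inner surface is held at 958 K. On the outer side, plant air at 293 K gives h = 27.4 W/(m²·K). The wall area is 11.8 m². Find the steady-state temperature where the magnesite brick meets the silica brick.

T ≈ 790 K

Series thermal resistances:
R_magnesite brick = L/(kA) = 0.23/(3.44×11.8) = 0.005666 K/W
R_silica brick = L/(kA) = 0.245/(1.52×11.8) = 0.01366 K/W
R_outer film = 1/(h_o·A) = 1/(27.4×11.8) = 0.003093 K/W
R_total = 0.02242 K/W;  Q = ΔT/R_total = 665/0.02242 = 29660 W
T_interface = T_inner − Q·ΣR(inner→interface) = 958 − 29700×0.005666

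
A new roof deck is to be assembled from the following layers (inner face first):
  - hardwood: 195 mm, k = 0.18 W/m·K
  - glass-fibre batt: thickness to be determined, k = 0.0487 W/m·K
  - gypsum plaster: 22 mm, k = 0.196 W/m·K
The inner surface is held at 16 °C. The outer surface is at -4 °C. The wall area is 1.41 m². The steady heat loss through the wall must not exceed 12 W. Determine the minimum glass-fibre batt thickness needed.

L ≈ 56.2 mm

Series thermal resistances:
R_hardwood = L/(kA) = 0.195/(0.18×1.41) = 0.7683 K/W
R_gypsum plaster = L/(kA) = 0.022/(0.196×1.41) = 0.07961 K/W
Sum of the known resistances R_other = 0.8479 K/W
Required total resistance R_tot = ΔT/Q_allow = 20/12 = 1.667 K/W
R_glass-fibre batt = R_tot − R_other = 0.8187 K/W
L = R·k·A = 0.8187×0.0487×1.41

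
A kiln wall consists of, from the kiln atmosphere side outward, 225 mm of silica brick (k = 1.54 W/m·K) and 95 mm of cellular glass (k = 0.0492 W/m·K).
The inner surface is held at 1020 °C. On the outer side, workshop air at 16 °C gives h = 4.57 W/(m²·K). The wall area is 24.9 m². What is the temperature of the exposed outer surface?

Thermal resistances in series:
R_silica brick = L/(kA) = 0.225/(1.54×24.9) = 0.005868 K/W
R_cellular glass = L/(kA) = 0.095/(0.0492×24.9) = 0.07755 K/W
R_outer film = 1/(h_o·A) = 1/(4.57×24.9) = 0.008788 K/W
R_total = 0.0922 K/W;  Q = ΔT/R_total = 1004/0.0922 = 10890 W
T_interface = T_inner − Q·ΣR(inner→interface) = 1020 − 10900×0.08341

T ≈ 112 °C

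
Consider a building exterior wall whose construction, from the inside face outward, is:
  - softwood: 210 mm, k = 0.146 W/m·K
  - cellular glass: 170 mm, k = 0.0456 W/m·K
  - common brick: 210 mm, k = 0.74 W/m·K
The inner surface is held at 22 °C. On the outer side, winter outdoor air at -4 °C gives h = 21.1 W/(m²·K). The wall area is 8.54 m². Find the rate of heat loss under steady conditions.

Q ≈ 40.4 W

Treating each layer as a thermal resistance in series:
R_softwood = L/(kA) = 0.21/(0.146×8.54) = 0.1684 K/W
R_cellular glass = L/(kA) = 0.17/(0.0456×8.54) = 0.4365 K/W
R_common brick = L/(kA) = 0.21/(0.74×8.54) = 0.03323 K/W
R_outer film = 1/(h_o·A) = 1/(21.1×8.54) = 0.00555 K/W
R_total = 0.6437 K/W
Q = ΔT / R_total = 26 / 0.6437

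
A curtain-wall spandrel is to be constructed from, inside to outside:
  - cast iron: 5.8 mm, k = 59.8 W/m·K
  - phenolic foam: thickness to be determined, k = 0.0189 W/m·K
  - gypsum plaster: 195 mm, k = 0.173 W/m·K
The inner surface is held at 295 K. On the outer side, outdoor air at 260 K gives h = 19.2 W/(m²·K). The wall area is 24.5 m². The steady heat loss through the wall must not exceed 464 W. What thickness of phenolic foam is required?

L ≈ 12.6 mm

Series thermal resistances:
R_cast iron = L/(kA) = 0.0058/(59.8×24.5) = 3.959×10^-6 K/W
R_gypsum plaster = L/(kA) = 0.195/(0.173×24.5) = 0.04601 K/W
R_outer film = 1/(h_o·A) = 1/(19.2×24.5) = 0.002126 K/W
Sum of the known resistances R_other = 0.04814 K/W
Required total resistance R_tot = ΔT/Q_allow = 35/464 = 0.07543 K/W
R_phenolic foam = R_tot − R_other = 0.02729 K/W
L = R·k·A = 0.02729×0.0189×24.5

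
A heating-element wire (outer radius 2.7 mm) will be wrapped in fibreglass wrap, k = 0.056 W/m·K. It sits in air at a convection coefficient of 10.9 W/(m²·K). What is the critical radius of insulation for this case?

r_cr ≈ 5.14 mm

For a cylinder r_cr = k/h = 0.056/10.9
r_cr = 5.14 mm; since the bare radius (2.7 mm) is below r_cr, adding a thin layer of insulation will *increase* heat loss.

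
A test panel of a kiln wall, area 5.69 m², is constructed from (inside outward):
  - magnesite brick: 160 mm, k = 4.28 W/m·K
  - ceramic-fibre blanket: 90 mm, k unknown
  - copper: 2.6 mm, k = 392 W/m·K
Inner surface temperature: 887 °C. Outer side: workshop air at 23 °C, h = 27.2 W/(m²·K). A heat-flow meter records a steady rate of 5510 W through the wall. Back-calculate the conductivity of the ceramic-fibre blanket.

Using the resistance-network approach (series):
R_magnesite brick = L/(kA) = 0.16/(4.28×5.69) = 0.00657 K/W
R_copper = L/(kA) = 0.0026/(392×5.69) = 1.166×10^-6 K/W
R_outer film = 1/(h_o·A) = 1/(27.2×5.69) = 0.006461 K/W
Sum of known resistances R_other = 0.01303 K/W
Total R = ΔT/Q = 864/5510 = 0.1568 K/W
R_ceramic-fibre blanket = R_total − R_other = 0.1438 K/W
k = L/(R·A) = 0.09/(0.1438×5.69)

k ≈ 0.11 W/(m·K)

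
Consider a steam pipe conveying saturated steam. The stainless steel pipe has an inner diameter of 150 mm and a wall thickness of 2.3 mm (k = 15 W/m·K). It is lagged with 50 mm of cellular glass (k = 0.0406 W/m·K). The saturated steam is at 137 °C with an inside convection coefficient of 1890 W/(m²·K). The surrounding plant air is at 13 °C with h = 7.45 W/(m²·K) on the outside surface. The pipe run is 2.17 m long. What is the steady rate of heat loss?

Q ≈ 127 W

Radial resistances (cylindrical: R_cond = ln(r_o/r_i)/(2πkL), R_conv = 1/(h·2πrL)):
R_inner film = 1/(h_i·2πr₁L) = 1/(1890×2π×0.075×2.17) = 5.174×10^-4 K/W
R_stainless steel pipe wall = ln(77.3/75)/(2π×15×2.17) = 1.477×10^-4 K/W
R_cellular glass = ln(127.3/77.3)/(2π×0.0406×2.17) = 0.9012 K/W
R_outer film = 1/(h_o·2πr_oL) = 1/(7.45×2π×0.1273×2.17) = 0.07733 K/W
R_total = 0.9792 K/W
Q = ΔT/R_total = 124/0.9792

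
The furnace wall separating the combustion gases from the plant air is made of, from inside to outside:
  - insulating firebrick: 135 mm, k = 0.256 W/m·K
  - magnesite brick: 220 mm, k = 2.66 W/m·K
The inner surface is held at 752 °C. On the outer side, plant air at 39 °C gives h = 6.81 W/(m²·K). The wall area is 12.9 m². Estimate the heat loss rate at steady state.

Series thermal resistances:
R_insulating firebrick = L/(kA) = 0.135/(0.256×12.9) = 0.04088 K/W
R_magnesite brick = L/(kA) = 0.22/(2.66×12.9) = 0.006411 K/W
R_outer film = 1/(h_o·A) = 1/(6.81×12.9) = 0.01138 K/W
R_total = 0.05867 K/W
Q = ΔT / R_total = 713 / 0.05867

Q ≈ 12200 W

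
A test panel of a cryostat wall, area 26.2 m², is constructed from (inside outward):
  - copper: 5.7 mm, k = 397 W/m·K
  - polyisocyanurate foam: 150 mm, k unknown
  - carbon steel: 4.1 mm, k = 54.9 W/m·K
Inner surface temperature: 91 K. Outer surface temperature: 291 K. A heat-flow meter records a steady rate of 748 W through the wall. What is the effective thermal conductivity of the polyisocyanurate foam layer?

Series thermal resistances:
R_copper = L/(kA) = 0.0057/(397×26.2) = 5.48×10^-7 K/W
R_carbon steel = L/(kA) = 0.0041/(54.9×26.2) = 2.85×10^-6 K/W
Sum of known resistances R_other = 3.398×10^-6 K/W
Total R = ΔT/Q = 200/748 = 0.2674 K/W
R_polyisocyanurate foam = R_total − R_other = 0.2674 K/W
k = L/(R·A) = 0.15/(0.2674×26.2)

k ≈ 0.0214 W/(m·K)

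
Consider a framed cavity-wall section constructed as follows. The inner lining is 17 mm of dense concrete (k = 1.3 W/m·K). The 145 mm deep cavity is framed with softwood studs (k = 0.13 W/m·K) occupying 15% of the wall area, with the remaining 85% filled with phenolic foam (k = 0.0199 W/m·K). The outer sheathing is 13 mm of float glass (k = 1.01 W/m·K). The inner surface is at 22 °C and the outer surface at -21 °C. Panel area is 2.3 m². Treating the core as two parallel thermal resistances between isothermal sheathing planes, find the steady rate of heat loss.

Q ≈ 24.7 W

Sheathing layers in series; stud and cavity paths in parallel between them.
R_inner = 0.017/(1.3×2.3) = 0.005686 K/W
R_stud  = 0.145/(0.13×0.15×2.3) = 3.233 K/W
R_cav   = 0.145/(0.0199×0.85×2.3) = 3.727 K/W
1/R_core = 1/R_stud + 1/R_cav → R_core = 1.731 K/W
R_outer = 0.013/(1.01×2.3) = 0.005596 K/W
R_total = 1.743 K/W
Q = ΔT/R_total = 43/1.743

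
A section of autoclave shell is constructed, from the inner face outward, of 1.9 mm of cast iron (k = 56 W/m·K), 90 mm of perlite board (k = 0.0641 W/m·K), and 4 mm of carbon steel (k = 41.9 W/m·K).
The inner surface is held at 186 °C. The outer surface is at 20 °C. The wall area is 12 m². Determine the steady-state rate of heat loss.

Series thermal resistances:
R_cast iron = L/(kA) = 0.0019/(56×12) = 2.827×10^-6 K/W
R_perlite board = L/(kA) = 0.09/(0.0641×12) = 0.117 K/W
R_carbon steel = L/(kA) = 0.004/(41.9×12) = 7.955×10^-6 K/W
R_total = 0.117 K/W
Q = ΔT / R_total = 166 / 0.117

Q ≈ 1420 W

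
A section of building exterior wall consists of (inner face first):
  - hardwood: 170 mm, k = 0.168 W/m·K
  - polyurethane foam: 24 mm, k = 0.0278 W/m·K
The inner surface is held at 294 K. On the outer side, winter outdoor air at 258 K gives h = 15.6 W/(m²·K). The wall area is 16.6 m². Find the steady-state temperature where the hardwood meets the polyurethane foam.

Treating each layer as a thermal resistance in series:
R_hardwood = L/(kA) = 0.17/(0.168×16.6) = 0.06096 K/W
R_polyurethane foam = L/(kA) = 0.024/(0.0278×16.6) = 0.05201 K/W
R_outer film = 1/(h_o·A) = 1/(15.6×16.6) = 0.003862 K/W
R_total = 0.1168 K/W;  Q = ΔT/R_total = 36/0.1168 = 308.1 W
T_interface = T_inner − Q·ΣR(inner→interface) = 294 − 308×0.06096

T ≈ 275 K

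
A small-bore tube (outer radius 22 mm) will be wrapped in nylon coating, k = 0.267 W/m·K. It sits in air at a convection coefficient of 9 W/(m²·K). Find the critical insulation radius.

r_cr ≈ 29.7 mm

For a cylinder r_cr = k/h = 0.267/9
r_cr = 29.7 mm; since the bare radius (22 mm) is below r_cr, adding a thin layer of insulation will *increase* heat loss.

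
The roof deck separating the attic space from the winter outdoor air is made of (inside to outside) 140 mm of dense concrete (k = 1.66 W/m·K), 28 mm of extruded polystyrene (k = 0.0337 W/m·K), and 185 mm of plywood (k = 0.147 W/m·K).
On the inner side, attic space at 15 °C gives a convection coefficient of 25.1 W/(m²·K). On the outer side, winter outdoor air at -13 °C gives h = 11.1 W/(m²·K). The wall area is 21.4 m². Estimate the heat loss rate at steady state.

Treating each layer as a thermal resistance in series:
R_inner film = 1/(h_i·A) = 1/(25.1×21.4) = 0.001862 K/W
R_dense concrete = L/(kA) = 0.14/(1.66×21.4) = 0.003941 K/W
R_extruded polystyrene = L/(kA) = 0.028/(0.0337×21.4) = 0.03883 K/W
R_plywood = L/(kA) = 0.185/(0.147×21.4) = 0.05881 K/W
R_outer film = 1/(h_o·A) = 1/(11.1×21.4) = 0.00421 K/W
R_total = 0.1076 K/W
Q = ΔT / R_total = 28 / 0.1076

Q ≈ 260 W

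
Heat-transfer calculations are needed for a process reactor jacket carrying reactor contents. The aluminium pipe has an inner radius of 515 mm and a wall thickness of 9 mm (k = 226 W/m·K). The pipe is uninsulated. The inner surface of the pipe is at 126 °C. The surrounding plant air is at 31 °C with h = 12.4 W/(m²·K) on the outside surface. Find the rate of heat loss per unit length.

Cylindrical conduction, so R = ln(r₂/r₁)/(2πkL) per layer, in series:
R_aluminium pipe wall = ln(524/515)/(2π×226×1) = 1.22×10^-5 K/W
R_outer film = 1/(h_o·2πr_oL) = 1/(12.4×2π×0.524×1) = 0.02449 K/W
R_total = 0.02451 K/W
Q = ΔT/R_total = 95/0.02451

q′ ≈ 3880 W/m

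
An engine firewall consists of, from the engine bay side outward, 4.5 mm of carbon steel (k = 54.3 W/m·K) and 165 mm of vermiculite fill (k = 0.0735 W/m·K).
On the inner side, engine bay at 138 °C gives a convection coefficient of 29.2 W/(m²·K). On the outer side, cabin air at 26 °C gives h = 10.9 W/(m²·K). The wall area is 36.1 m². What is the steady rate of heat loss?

Treating each layer as a thermal resistance in series:
R_inner film = 1/(h_i·A) = 1/(29.2×36.1) = 9.487×10^-4 K/W
R_carbon steel = L/(kA) = 0.0045/(54.3×36.1) = 2.296×10^-6 K/W
R_vermiculite fill = L/(kA) = 0.165/(0.0735×36.1) = 0.06219 K/W
R_outer film = 1/(h_o·A) = 1/(10.9×36.1) = 0.002541 K/W
R_total = 0.06568 K/W
Q = ΔT / R_total = 112 / 0.06568

Q ≈ 1710 W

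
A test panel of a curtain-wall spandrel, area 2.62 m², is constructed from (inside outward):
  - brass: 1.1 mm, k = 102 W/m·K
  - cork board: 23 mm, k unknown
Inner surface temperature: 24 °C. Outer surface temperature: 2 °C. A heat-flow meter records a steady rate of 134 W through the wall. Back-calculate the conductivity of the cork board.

k ≈ 0.0535 W/(m·K)

Using the resistance-network approach (series):
R_brass = L/(kA) = 0.0011/(102×2.62) = 4.116×10^-6 K/W
Sum of known resistances R_other = 4.116×10^-6 K/W
Total R = ΔT/Q = 22/134 = 0.1642 K/W
R_cork board = R_total − R_other = 0.1642 K/W
k = L/(R·A) = 0.023/(0.1642×2.62)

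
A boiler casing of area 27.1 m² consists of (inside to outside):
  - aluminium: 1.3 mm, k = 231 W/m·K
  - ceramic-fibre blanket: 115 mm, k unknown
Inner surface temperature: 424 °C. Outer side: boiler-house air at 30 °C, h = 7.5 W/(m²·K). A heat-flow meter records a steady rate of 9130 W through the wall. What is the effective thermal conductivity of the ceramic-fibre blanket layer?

Treating each layer as a thermal resistance in series:
R_aluminium = L/(kA) = 0.0013/(231×27.1) = 2.077×10^-7 K/W
R_outer film = 1/(h_o·A) = 1/(7.5×27.1) = 0.00492 K/W
Sum of known resistances R_other = 0.00492 K/W
Total R = ΔT/Q = 394/9130 = 0.04315 K/W
R_ceramic-fibre blanket = R_total − R_other = 0.03823 K/W
k = L/(R·A) = 0.115/(0.03823×27.1)

k ≈ 0.111 W/(m·K)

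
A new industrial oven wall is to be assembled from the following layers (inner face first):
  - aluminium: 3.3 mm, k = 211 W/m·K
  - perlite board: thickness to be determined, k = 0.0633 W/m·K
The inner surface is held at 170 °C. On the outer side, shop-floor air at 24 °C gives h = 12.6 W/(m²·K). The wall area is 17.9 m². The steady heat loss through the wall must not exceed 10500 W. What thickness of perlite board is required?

Model the wall as resistances in series:
R_aluminium = L/(kA) = 0.0033/(211×17.9) = 8.737×10^-7 K/W
R_outer film = 1/(h_o·A) = 1/(12.6×17.9) = 0.004434 K/W
Sum of the known resistances R_other = 0.004435 K/W
Required total resistance R_tot = ΔT/Q_allow = 146/10500 = 0.0139 K/W
R_perlite board = R_tot − R_other = 0.00947 K/W
L = R·k·A = 0.00947×0.0633×17.9

L ≈ 10.7 mm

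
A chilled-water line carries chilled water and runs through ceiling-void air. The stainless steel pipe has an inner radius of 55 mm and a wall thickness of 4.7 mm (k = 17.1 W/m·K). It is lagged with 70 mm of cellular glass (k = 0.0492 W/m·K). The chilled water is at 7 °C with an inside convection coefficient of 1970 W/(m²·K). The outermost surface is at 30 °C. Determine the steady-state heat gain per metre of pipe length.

q′ ≈ 9.16 W/m

For a radial system each layer contributes R = ln(r_out/r_in)/(2πkL); films add R = 1/(hA).
R_inner film = 1/(h_i·2πr₁L) = 1/(1970×2π×0.055×1) = 0.001469 K/W
R_stainless steel pipe wall = ln(59.7/55)/(2π×17.1×1) = 7.632×10^-4 K/W
R_cellular glass = ln(129.7/59.7)/(2π×0.0492×1) = 2.51 K/W
R_total = 2.512 K/W
Q = ΔT/R_total = 23/2.512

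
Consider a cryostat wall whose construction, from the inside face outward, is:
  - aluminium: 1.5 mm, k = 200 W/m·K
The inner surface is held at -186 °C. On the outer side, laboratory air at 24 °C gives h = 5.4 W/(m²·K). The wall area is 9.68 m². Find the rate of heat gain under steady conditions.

Thermal resistances in series:
R_aluminium = L/(kA) = 0.0015/(200×9.68) = 7.748×10^-7 K/W
R_outer film = 1/(h_o·A) = 1/(5.4×9.68) = 0.01913 K/W
R_total = 0.01913 K/W
Q = ΔT / R_total = 210 / 0.01913

Q ≈ 11000 W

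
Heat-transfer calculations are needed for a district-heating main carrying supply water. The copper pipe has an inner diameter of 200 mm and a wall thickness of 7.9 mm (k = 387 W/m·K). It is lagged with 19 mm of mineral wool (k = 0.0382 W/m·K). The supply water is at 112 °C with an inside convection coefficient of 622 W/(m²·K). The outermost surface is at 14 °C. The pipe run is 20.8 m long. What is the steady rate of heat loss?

Q ≈ 3000 W

For a radial system each layer contributes R = ln(r_out/r_in)/(2πkL); films add R = 1/(hA).
R_inner film = 1/(h_i·2πr₁L) = 1/(622×2π×0.1×20.8) = 1.23×10^-4 K/W
R_copper pipe wall = ln(107.9/100)/(2π×387×20.8) = 1.503×10^-6 K/W
R_mineral wool = ln(126.9/107.9)/(2π×0.0382×20.8) = 0.03249 K/W
R_total = 0.03261 K/W
Q = ΔT/R_total = 98/0.03261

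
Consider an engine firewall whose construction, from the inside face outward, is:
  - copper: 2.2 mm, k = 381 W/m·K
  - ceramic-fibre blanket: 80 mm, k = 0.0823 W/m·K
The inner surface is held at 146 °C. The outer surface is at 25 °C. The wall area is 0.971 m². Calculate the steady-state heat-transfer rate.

Series thermal resistances:
R_copper = L/(kA) = 0.0022/(381×0.971) = 5.947×10^-6 K/W
R_ceramic-fibre blanket = L/(kA) = 0.08/(0.0823×0.971) = 1.001 K/W
R_total = 1.001 K/W
Q = ΔT / R_total = 121 / 1.001

Q ≈ 121 W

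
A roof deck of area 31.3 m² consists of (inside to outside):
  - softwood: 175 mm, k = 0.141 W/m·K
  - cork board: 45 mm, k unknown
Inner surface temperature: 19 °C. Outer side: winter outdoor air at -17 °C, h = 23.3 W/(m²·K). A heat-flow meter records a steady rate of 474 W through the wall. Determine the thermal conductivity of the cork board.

Treating each layer as a thermal resistance in series:
R_softwood = L/(kA) = 0.175/(0.141×31.3) = 0.03965 K/W
R_outer film = 1/(h_o·A) = 1/(23.3×31.3) = 0.001371 K/W
Sum of known resistances R_other = 0.04102 K/W
Total R = ΔT/Q = 36/474 = 0.07595 K/W
R_cork board = R_total − R_other = 0.03493 K/W
k = L/(R·A) = 0.045/(0.03493×31.3)

k ≈ 0.0412 W/(m·K)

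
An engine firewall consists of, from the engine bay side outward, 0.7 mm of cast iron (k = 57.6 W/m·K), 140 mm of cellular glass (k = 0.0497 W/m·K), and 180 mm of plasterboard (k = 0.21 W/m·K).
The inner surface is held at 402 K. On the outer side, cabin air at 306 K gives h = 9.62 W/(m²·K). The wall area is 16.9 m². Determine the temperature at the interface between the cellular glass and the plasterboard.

Model the wall as resistances in series:
R_cast iron = L/(kA) = 0.0007/(57.6×16.9) = 7.191×10^-7 K/W
R_cellular glass = L/(kA) = 0.14/(0.0497×16.9) = 0.1667 K/W
R_plasterboard = L/(kA) = 0.18/(0.21×16.9) = 0.05072 K/W
R_outer film = 1/(h_o·A) = 1/(9.62×16.9) = 0.006151 K/W
R_total = 0.2236 K/W;  Q = ΔT/R_total = 96/0.2236 = 429.4 W
T_interface = T_inner − Q·ΣR(inner→interface) = 402 − 429×0.1667

T ≈ 330 K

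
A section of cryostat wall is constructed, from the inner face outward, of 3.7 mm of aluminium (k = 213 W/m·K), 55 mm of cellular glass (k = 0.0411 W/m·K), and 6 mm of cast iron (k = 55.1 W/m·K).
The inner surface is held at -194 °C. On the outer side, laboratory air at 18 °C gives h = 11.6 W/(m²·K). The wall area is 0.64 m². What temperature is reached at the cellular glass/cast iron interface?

T ≈ 5.15 °C

Thermal resistances in series:
R_aluminium = L/(kA) = 0.0037/(213×0.64) = 2.714×10^-5 K/W
R_cellular glass = L/(kA) = 0.055/(0.0411×0.64) = 2.091 K/W
R_cast iron = L/(kA) = 0.006/(55.1×0.64) = 1.701×10^-4 K/W
R_outer film = 1/(h_o·A) = 1/(11.6×0.64) = 0.1347 K/W
R_total = 2.226 K/W;  Q = ΔT/R_total = 212/2.226 = 95.25 W
T_interface = T_inner + Q·ΣR(inner→interface) = -194 + 95.2×2.091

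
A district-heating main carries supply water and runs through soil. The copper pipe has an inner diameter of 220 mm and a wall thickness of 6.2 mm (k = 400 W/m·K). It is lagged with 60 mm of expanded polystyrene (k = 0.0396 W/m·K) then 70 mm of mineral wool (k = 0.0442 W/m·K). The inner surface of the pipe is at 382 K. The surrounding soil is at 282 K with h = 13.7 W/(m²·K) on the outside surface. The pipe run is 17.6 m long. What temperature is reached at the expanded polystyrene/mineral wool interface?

Cylindrical conduction, so R = ln(r₂/r₁)/(2πkL) per layer, in series:
R_copper pipe wall = ln(116.2/110)/(2π×400×17.6) = 1.24×10^-6 K/W
R_expanded polystyrene = ln(176.2/116.2)/(2π×0.0396×17.6) = 0.09507 K/W
R_mineral wool = ln(246.2/176.2)/(2π×0.0442×17.6) = 0.06844 K/W
R_outer film = 1/(h_o·2πr_oL) = 1/(13.7×2π×0.2462×17.6) = 0.002681 K/W
R_total = 0.1662 K/W
Q = ΔT/R_total = 100/0.1662
Q = 602 W
T_interface = T_inner − Q·ΣR(inner→interface) = 382 − 602×0.09507

T ≈ 325 K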